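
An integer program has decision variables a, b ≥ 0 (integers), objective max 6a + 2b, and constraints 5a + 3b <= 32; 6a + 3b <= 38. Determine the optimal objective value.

The continuous relaxation peaks at (6.33, 0) with value 38.00; rounding to a feasible lattice point costs some objective.
(a,b)=(6,0): 5·6+3·0=30≤32, 6·6+3·0=36≤38, objective 36.
(a,b)=(5,1): 5·5+3·1=28≤32, 6·5+3·1=33≤38, objective 32.
The best lattice point is (6,0), giving 36.

36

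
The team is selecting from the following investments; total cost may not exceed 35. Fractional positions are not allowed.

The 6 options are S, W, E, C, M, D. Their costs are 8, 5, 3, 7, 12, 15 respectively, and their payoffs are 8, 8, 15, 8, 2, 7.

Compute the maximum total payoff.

41

S + W + E + C + M: cost 8 + 5 + 3 + 7 + 12 = 35 ≤ 35, payoff 8 + 8 + 15 + 8 + 2 = 41.
S + W + E + C: cost 8 + 5 + 3 + 7 = 23 ≤ 35, payoff 8 + 8 + 15 + 8 = 39.
Best is S, W, E, C, and M with total payoff 41.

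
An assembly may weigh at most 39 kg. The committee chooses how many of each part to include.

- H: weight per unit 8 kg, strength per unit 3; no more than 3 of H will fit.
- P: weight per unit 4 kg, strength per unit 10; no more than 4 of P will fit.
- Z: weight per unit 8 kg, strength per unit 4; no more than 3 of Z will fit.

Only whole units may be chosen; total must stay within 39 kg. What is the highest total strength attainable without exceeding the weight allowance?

4×P and 2×Z: weight 32 ≤ 39, strength 4·10 + 2·4 = 48.
1×H, 4×P, and 1×Z: weight 32 ≤ 39, strength 1·3 + 4·10 + 1·4 = 47.
Best is 48.

48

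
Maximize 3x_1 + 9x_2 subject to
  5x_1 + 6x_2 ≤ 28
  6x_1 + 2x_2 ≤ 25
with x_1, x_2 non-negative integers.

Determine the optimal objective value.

(x_1,x_2)=(0,4) is feasible, giving 36.
(x_1,x_2)=(1,3) is feasible, giving 30.
The best lattice point is (0,4), giving 36.

36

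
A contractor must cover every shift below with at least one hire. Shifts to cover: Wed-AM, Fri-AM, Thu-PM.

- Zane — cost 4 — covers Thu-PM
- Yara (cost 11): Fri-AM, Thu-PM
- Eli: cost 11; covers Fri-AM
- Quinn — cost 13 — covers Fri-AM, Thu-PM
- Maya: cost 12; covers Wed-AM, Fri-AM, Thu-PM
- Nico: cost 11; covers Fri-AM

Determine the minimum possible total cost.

This is a weighted set-cover instance.
The greedy cost-per-new-shift heuristic would pick Zane and Maya for 16, but a cheaper cover exists.
Maya alone covers Wed-AM, Fri-AM, Thu-PM — every shift.
Total cost: 12.
No cover costs less than 12.

12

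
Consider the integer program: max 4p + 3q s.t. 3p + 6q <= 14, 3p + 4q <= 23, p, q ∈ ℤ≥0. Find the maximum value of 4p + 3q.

(p,q)=(4,0): 3·4+6·0=12≤14, 3·4+4·0=12≤23, objective 16.
(p,q)=(3,0): 3·3+6·0=9≤14, 3·3+4·0=9≤23, objective 12.
No feasible integer point exceeds 16.

16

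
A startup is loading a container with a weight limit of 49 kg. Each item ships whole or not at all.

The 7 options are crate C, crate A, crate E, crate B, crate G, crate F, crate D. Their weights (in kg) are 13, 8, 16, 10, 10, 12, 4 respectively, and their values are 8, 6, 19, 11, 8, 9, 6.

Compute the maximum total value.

50

Treat it as a binary knapsack problem.
Allowing fractional choices, the relaxed optimum would be about 50.8, but items are indivisible.
crate A + crate E + crate B + crate G + crate D: weight 8 + 16 + 10 + 10 + 4 = 48 ≤ 49, value 6 + 19 + 11 + 8 + 6 = 50.
crate E + crate B + crate G + crate F: weight 16 + 10 + 10 + 12 = 48 ≤ 49, value 19 + 11 + 8 + 9 = 47.
Best is crate A, crate E, crate B, crate G, and crate D with total value 50.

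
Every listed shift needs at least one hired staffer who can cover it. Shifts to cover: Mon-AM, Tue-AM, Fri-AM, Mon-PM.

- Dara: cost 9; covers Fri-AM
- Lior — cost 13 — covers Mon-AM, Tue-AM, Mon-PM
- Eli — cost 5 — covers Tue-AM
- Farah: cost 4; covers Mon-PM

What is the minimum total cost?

This is an integer covering problem.
The greedy cost-per-new-shift heuristic would pick Farah, Eli, Dara, and Lior for 31, but a cheaper cover exists.
Choose Dara and Lior: together they cover Mon-AM, Tue-AM, Fri-AM, Mon-PM — every shift.
Total cost: 9 + 13 = 22.
No cover costs less than 22.

22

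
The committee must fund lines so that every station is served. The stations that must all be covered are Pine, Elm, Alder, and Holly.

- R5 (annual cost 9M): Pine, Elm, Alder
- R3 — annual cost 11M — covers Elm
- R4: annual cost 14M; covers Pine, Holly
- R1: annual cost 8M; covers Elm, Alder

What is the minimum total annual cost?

The greedy cost-per-new-station heuristic would pick R5 and R4 for 23, but a cheaper cover exists.
Choose R4 and R1: together they cover Pine, Elm, Alder, Holly — every station.
Total annual cost: 14 + 8 = 22.
No cover costs less than 22.

22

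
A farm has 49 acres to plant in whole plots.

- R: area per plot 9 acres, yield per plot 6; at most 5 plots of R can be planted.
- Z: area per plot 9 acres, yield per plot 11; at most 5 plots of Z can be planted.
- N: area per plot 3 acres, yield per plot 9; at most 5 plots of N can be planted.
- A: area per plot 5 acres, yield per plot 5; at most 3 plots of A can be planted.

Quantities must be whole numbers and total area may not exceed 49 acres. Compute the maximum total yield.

83

3×Z, 5×N, and 1×A: area 47 ≤ 49, yield 3·11 + 5·9 + 1·5 = 83.
2×Z, 5×N, and 3×A: area 48 ≤ 49, yield 2·11 + 5·9 + 3·5 = 82.
Best is 83.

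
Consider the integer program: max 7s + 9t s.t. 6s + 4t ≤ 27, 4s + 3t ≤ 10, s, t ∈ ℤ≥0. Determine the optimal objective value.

27

The continuous relaxation peaks at (0, 3.33) with value 30.00; rounding to a feasible lattice point costs some objective.
(s,t)=(0,3): 6·0+4·3=12≤27, 4·0+3·3=9≤10, objective 27.
(s,t)=(1,2): 6·1+4·2=14≤27, 4·1+3·2=10≤10, objective 25.
(s,t)=(0,2): 6·0+4·2=8≤27, 4·0+3·2=6≤10, objective 18.
The best lattice point is (0,3), giving 27.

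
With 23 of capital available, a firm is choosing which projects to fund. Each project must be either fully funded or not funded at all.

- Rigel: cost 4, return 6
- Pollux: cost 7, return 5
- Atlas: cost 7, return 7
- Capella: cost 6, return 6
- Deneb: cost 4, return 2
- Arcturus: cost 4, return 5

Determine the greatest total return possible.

24

Take Rigel, Atlas, Capella, and Arcturus: cost 4 + 7 + 6 + 4 = 21 ≤ 23, return 6 + 7 + 6 + 5 = 24.
No other feasible combination does better.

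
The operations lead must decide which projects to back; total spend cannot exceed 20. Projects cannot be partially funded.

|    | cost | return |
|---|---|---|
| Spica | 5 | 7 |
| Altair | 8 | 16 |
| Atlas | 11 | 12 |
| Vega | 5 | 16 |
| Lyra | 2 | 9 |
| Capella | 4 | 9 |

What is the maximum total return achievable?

This is an integer program with binary decision variables.
Take Altair, Vega, Lyra, and Capella: cost 8 + 5 + 2 + 4 = 19 ≤ 20, return 16 + 16 + 9 + 9 = 50.
No other feasible combination does better.

50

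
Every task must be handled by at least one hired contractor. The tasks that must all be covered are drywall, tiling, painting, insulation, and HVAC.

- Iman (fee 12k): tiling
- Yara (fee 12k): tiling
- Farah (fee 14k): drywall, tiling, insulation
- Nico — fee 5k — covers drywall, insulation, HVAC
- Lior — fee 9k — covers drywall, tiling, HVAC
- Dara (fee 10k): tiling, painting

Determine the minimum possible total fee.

15

Choose Nico and Dara: together they cover drywall, tiling, painting, insulation, HVAC — every task.
Total fee: 5 + 10 = 15.
No cover costs less than 15.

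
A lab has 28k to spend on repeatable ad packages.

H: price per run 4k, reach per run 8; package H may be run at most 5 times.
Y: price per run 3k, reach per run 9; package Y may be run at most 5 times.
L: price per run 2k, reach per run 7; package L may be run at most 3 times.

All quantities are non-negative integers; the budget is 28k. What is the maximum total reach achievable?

L has the best ratio (7/2); taking only L gives at most 3×7 = 21 (stopped by the supply cap of 3).
Mixing does better — 2×H, 5×Y, and 2×L: price 27 ≤ 28, reach 2·8 + 5·9 + 2·7 = 75.

75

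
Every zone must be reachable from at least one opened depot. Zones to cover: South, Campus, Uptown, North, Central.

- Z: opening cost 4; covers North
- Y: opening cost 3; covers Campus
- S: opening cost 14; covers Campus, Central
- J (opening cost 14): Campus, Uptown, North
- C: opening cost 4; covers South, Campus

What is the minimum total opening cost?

This is a weighted set-cover instance.
Choose S, J, and C: together they cover South, Campus, Uptown, North, Central — every zone.
Total opening cost: 14 + 14 + 4 = 32.

32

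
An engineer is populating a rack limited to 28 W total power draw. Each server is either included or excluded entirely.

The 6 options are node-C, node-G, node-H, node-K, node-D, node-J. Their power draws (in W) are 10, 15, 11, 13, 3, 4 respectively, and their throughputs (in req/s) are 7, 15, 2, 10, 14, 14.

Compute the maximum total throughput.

Allowing fractional choices, the relaxed optimum would be about 47.6, but servers are indivisible.
node-C + node-H + node-D + node-J: power draw 10 + 11 + 3 + 4 = 28 ≤ 28, throughput 7 + 2 + 14 + 14 = 37.
node-K + node-D + node-J: power draw 13 + 3 + 4 = 20 ≤ 28, throughput 10 + 14 + 14 = 38.
node-G + node-D + node-J: power draw 15 + 3 + 4 = 22 ≤ 28, throughput 15 + 14 + 14 = 43.
Best is node-G, node-D, and node-J with total throughput 43.

43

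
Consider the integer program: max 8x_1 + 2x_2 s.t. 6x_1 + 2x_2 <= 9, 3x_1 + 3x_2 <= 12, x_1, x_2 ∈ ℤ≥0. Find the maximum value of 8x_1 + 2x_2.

10

The continuous relaxation peaks at (1.5, 0) with value 12.00; rounding to a feasible lattice point costs some objective.
(x_1,x_2)=(1,1): 6·1+2·1=8≤9, 3·1+3·1=6≤12, objective 10.
(x_1,x_2)=(1,0): 6·1+2·0=6≤9, 3·1+3·0=3≤12, objective 8.
(x_1,x_2)=(0,2): 6·0+2·2=4≤9, 3·0+3·2=6≤12, objective 4.
(x_1,x_2)=(0,1): 6·0+2·1=2≤9, 3·0+3·1=3≤12, objective 2.
The best lattice point is (1,1), giving 10.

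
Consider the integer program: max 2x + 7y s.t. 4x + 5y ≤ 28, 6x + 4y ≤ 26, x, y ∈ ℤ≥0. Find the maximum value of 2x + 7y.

(x,y)=(0,5): 4·0+5·5=25≤28, 6·0+4·5=20≤26, objective 35.
(x,y)=(1,4): 4·1+5·4=24≤28, 6·1+4·4=22≤26, objective 30.
(x,y)=(0,4): 4·0+5·4=20≤28, 6·0+4·4=16≤26, objective 28.
The best lattice point is (0,5), giving 35.

35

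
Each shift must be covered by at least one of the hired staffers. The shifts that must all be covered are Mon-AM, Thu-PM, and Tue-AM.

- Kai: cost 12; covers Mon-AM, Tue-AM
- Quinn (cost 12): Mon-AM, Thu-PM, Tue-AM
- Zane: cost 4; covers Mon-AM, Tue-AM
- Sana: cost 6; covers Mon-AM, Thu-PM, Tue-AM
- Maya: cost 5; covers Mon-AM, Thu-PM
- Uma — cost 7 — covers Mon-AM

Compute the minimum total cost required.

The greedy cost-per-new-shift heuristic would pick Zane and Maya for 9, but a cheaper cover exists.
Sana alone covers Mon-AM, Thu-PM, Tue-AM — every shift.
Total cost: 6.
No cover costs less than 6.

6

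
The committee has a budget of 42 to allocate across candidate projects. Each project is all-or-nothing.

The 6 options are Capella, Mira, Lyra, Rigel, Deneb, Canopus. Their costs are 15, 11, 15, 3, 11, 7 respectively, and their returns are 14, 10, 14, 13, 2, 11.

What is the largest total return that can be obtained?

52

Allowing fractional choices, the relaxed optimum would be about 53.8, but projects are indivisible.
Capella + Lyra + Rigel + Canopus: cost 15 + 15 + 3 + 7 = 40 ≤ 42, return 14 + 14 + 13 + 11 = 52.
Capella + Mira + Rigel + Canopus: cost 15 + 11 + 3 + 7 = 36 ≤ 42, return 14 + 10 + 13 + 11 = 48.
Best is Capella, Lyra, Rigel, and Canopus with total return 52.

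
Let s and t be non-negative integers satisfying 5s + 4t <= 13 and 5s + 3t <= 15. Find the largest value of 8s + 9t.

(s,t)=(0,3): 5·0+4·3=12≤13, 5·0+3·3=9≤15, objective 27.
(s,t)=(1,2): 5·1+4·2=13≤13, 5·1+3·2=11≤15, objective 26.
(s,t)=(0,2): 5·0+4·2=8≤13, 5·0+3·2=6≤15, objective 18.
The best lattice point is (0,3), giving 27.

27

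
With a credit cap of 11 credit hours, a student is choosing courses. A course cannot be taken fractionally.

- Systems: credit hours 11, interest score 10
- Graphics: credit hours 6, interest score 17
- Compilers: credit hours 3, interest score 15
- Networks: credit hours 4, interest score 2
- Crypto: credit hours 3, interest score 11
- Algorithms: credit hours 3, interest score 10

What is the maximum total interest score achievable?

36

Graphics + Compilers: credit hours 6 + 3 = 9 ≤ 11, interest score 17 + 15 = 32.
Compilers + Crypto + Algorithms: credit hours 3 + 3 + 3 = 9 ≤ 11, interest score 15 + 11 + 10 = 36.
Graphics + Crypto: credit hours 6 + 3 = 9 ≤ 11, interest score 17 + 11 = 28.
Best is Compilers, Crypto, and Algorithms with total interest score 36.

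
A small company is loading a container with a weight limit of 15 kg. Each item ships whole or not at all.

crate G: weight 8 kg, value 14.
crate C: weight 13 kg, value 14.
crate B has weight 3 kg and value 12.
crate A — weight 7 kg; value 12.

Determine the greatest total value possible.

26

Allowing fractional choices, the relaxed optimum would be about 32.9, but items are indivisible.
crate G + crate B: weight 8 + 3 = 11 ≤ 15, value 14 + 12 = 26.
crate G + crate A: weight 8 + 7 = 15 ≤ 15, value 14 + 12 = 26.
crate B + crate A: weight 3 + 7 = 10 ≤ 15, value 12 + 12 = 24.
The maximum value is 26; one optimal choice is crate G and crate B.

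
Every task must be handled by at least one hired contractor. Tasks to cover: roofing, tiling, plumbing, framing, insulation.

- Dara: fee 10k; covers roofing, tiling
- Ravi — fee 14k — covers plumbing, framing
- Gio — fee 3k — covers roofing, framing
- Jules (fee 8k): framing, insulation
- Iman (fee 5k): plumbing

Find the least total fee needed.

Choose Dara, Jules, and Iman: together they cover roofing, tiling, plumbing, framing, insulation — every task.
Total fee: 10 + 8 + 5 = 23.

23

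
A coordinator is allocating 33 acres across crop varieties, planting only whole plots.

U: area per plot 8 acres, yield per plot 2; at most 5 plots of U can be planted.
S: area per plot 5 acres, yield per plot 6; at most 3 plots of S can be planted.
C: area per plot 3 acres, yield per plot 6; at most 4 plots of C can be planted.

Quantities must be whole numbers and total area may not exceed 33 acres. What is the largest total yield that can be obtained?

42

This is a bounded integer knapsack.
C has the best ratio (6/3); taking only C gives at most 4×6 = 24 (stopped by the supply cap of 4).
Mixing does better — 3×S and 4×C: area 27 ≤ 33, yield 3·6 + 4·6 = 42.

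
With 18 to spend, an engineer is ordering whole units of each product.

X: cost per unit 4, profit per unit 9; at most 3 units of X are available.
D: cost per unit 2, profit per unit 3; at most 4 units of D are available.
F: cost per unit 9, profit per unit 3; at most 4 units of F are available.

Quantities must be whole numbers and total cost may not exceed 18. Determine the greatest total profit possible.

36

This is a bounded integer knapsack.
X has the best ratio (9/4); taking only X gives at most 3×9 = 27 (stopped by the supply cap of 3).
Mixing does better — 3×X and 3×D: cost 18 ≤ 18, profit 3·9 + 3·3 = 36.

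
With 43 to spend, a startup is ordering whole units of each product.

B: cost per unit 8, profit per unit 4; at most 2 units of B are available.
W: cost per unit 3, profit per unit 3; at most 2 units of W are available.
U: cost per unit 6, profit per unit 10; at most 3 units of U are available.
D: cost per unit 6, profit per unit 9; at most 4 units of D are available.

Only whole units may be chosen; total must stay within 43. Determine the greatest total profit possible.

66

2×W, 3×U, and 3×D: cost 42 ≤ 43, profit 2·3 + 3·10 + 3·9 = 63.
3×U and 4×D: cost 42 ≤ 43, profit 3·10 + 4·9 = 66.
Best is 66.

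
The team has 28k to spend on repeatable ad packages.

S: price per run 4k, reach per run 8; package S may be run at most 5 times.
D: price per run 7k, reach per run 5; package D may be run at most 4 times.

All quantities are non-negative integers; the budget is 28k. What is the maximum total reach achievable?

45

This is a bounded integer knapsack.
S has the best ratio (8/4); taking only S gives at most 5×8 = 40 (stopped by the supply cap of 5).
Mixing does better — 5×S and 1×D: price 27 ≤ 28, reach 5·8 + 1·5 = 45.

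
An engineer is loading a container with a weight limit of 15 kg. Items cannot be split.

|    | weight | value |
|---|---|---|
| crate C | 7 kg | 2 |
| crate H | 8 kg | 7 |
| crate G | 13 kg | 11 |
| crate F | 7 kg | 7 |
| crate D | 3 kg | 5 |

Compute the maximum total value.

This is an integer program with binary decision variables.
crate H + crate D: weight 8 + 3 = 11 ≤ 15, value 7 + 5 = 12.
crate H + crate F: weight 8 + 7 = 15 ≤ 15, value 7 + 7 = 14.
crate F + crate D: weight 7 + 3 = 10 ≤ 15, value 7 + 5 = 12.
Best is crate H and crate F with total value 14.

14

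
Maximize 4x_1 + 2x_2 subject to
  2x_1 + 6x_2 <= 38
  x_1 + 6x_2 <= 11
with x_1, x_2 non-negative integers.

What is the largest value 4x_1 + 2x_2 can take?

(x_1,x_2)=(11,0): 2·11+6·0=22≤38, 1·11+6·0=11≤11, objective 44.
(x_1,x_2)=(10,0): 2·10+6·0=20≤38, 1·10+6·0=10≤11, objective 40.
No feasible integer point exceeds 44.

44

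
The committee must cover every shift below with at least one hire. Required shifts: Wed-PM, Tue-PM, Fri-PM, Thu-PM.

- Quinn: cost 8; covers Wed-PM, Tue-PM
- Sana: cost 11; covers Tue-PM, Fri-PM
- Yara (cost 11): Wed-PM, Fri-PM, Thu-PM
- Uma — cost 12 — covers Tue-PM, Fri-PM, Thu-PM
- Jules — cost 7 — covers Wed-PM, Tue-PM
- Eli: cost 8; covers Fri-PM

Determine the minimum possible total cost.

18

This is a weighted set-cover instance.
Choose Yara and Jules: together they cover Wed-PM, Tue-PM, Fri-PM, Thu-PM — every shift.
Total cost: 11 + 7 = 18.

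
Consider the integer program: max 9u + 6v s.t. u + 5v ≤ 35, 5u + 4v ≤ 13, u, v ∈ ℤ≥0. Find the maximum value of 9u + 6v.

21

(u,v)=(1,2): 1·1+5·2=11≤35, 5·1+4·2=13≤13, objective 21.
(u,v)=(0,3): 1·0+5·3=15≤35, 5·0+4·3=12≤13, objective 18.
No feasible integer point exceeds 21.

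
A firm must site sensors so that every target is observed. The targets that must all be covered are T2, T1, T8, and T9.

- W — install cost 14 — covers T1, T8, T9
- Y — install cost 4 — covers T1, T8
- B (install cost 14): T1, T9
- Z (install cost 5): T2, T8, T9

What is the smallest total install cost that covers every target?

Choose Y and Z: together they cover T2, T1, T8, T9 — every target.
Total install cost: 4 + 5 = 9.
No cover costs less than 9.

9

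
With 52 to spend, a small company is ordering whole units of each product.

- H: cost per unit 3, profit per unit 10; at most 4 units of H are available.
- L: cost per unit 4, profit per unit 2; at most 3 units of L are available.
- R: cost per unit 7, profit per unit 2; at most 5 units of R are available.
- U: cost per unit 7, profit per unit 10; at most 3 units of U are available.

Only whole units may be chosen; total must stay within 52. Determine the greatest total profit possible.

H has the best ratio (10/3); taking only H gives at most 4×10 = 40 (stopped by the supply cap of 4).
Mixing does better — 4×H, 3×L, 1×R, and 3×U: cost 52 ≤ 52, profit 4·10 + 3·2 + 1·2 + 3·10 = 78.

78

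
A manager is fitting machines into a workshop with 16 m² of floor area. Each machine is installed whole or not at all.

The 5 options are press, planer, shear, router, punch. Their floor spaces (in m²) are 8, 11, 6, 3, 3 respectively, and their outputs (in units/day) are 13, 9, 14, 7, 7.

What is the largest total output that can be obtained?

Take shear, router, and punch: floor space 6 + 3 + 3 = 12 ≤ 16, output 14 + 7 + 7 = 28.
No other feasible combination does better.

28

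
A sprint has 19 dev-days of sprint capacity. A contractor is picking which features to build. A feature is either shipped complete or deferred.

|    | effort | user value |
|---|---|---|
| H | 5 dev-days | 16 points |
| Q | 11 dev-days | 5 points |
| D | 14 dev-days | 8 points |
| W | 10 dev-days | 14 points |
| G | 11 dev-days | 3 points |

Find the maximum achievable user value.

This is an integer program with binary decision variables.
Allowing fractional choices, the relaxed optimum would be about 32.3, but features are indivisible.
H + W: effort 5 + 10 = 15 ≤ 19, user value 16 + 14 = 30.
H + D: effort 5 + 14 = 19 ≤ 19, user value 16 + 8 = 24.
H + Q: effort 5 + 11 = 16 ≤ 19, user value 16 + 5 = 21.
Best is H and W with total user value 30.

30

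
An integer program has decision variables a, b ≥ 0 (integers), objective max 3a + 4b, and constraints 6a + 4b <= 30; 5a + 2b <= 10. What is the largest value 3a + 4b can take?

20

(a,b)=(0,5) is feasible, giving 20.
(a,b)=(0,4) is feasible, giving 16.
The best lattice point is (0,5), giving 20.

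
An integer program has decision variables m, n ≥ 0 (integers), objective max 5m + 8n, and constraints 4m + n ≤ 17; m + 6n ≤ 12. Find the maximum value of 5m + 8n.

Relaxing integrality, the LP optimum is 30.35 at (m,n) = (3.91, 1.35), which is not an integer point.
(m,n)=(4,1): 4·4+1·1=17≤17, 1·4+6·1=10≤12, objective 28.
(m,n)=(3,1): 4·3+1·1=13≤17, 1·3+6·1=9≤12, objective 23.
The best lattice point is (4,1), giving 28.

28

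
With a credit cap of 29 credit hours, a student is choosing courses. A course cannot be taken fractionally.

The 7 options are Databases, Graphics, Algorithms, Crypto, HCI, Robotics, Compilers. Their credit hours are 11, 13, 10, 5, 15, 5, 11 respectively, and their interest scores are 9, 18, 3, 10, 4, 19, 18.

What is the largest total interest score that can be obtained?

55

Allowing fractional choices, the relaxed optimum would be about 58.1, but courses are indivisible.
Crypto + Robotics + Compilers: credit hours 5 + 5 + 11 = 21 ≤ 29, interest score 10 + 19 + 18 = 47.
Graphics + Robotics + Compilers: credit hours 13 + 5 + 11 = 29 ≤ 29, interest score 18 + 19 + 18 = 55.
Best is Graphics, Robotics, and Compilers with total interest score 55.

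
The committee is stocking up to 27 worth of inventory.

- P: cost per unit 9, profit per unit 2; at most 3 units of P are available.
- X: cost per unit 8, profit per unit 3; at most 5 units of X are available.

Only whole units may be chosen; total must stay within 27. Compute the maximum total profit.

9

1×P and 2×X: cost 25 ≤ 27, profit 1·2 + 2·3 = 8.
3×X: cost 24 ≤ 27, profit 3·3 = 9.
Best is 9.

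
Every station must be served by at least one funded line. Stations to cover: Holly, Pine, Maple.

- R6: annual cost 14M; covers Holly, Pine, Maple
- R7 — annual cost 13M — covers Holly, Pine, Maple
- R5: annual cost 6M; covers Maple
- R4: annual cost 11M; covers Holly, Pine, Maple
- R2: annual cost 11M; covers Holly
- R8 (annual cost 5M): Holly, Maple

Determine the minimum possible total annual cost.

This is an integer covering problem.
The greedy cost-per-new-station heuristic would pick R8 and R4 for 16, but a cheaper cover exists.
R4 alone covers Holly, Pine, Maple — every station.
Total annual cost: 11.
No cover costs less than 11.

11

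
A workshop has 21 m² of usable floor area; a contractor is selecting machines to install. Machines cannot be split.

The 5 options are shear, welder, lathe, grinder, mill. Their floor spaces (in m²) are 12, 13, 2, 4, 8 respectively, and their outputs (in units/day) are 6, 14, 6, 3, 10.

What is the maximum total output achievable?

24

welder + lathe: floor space 13 + 2 = 15 ≤ 21, output 14 + 6 = 20.
welder + mill: floor space 13 + 8 = 21 ≤ 21, output 14 + 10 = 24.
welder + lathe + grinder: floor space 13 + 2 + 4 = 19 ≤ 21, output 14 + 6 + 3 = 23.
Best is welder and mill with total output 24.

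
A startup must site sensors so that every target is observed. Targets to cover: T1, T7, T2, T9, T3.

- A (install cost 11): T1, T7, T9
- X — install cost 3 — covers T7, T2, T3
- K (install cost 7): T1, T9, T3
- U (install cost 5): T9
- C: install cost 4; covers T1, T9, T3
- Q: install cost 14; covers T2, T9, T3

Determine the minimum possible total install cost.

Choose X and C: together they cover T1, T7, T2, T9, T3 — every target.
Total install cost: 3 + 4 = 7.
No cover costs less than 7.

7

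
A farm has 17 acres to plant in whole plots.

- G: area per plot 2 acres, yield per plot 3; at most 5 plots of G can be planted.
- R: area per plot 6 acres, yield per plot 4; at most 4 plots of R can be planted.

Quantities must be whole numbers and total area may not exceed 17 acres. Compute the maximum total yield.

19

This is a bounded integer knapsack.
G has the best ratio (3/2); taking only G gives at most 5×3 = 15 (stopped by the supply cap of 5).
Mixing does better — 5×G and 1×R: area 16 ≤ 17, yield 5·3 + 1·4 = 19.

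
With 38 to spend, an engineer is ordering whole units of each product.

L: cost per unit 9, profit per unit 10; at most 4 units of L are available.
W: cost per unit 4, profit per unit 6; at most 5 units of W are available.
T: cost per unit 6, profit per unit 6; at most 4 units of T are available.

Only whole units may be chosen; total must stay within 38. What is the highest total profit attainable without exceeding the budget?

W has the best ratio (6/4); taking only W gives at most 5×6 = 30 (stopped by the supply cap of 5).
Mixing does better — 2×L and 5×W: cost 38 ≤ 38, profit 2·10 + 5·6 = 50.

50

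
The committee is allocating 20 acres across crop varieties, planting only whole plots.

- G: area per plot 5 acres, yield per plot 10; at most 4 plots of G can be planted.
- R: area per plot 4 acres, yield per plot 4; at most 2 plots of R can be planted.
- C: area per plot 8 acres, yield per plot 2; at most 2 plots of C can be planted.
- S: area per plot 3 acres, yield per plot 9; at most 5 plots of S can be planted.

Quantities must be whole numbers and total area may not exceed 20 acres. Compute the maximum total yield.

55

This is a bounded integer knapsack.
Take 1×G and 5×S: area 20 ≤ 20, yield 1·10 + 5·9 = 55.
S has the best ratio (9/3) and is taken to its limit of 5; remaining capacity is filled optimally with the others.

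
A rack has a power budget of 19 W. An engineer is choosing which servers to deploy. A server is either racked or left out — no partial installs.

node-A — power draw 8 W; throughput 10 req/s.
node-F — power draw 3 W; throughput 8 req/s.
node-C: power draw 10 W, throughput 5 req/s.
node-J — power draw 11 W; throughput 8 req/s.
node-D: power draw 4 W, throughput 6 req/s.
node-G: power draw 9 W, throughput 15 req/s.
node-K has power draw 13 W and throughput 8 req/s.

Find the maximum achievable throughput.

29

Allowing fractional choices, the relaxed optimum would be about 32.8, but servers are indivisible.
node-A + node-G: power draw 8 + 9 = 17 ≤ 19, throughput 10 + 15 = 25.
node-A + node-F + node-D: power draw 8 + 3 + 4 = 15 ≤ 19, throughput 10 + 8 + 6 = 24.
node-F + node-D + node-G: power draw 3 + 4 + 9 = 16 ≤ 19, throughput 8 + 6 + 15 = 29.
Best is node-F, node-D, and node-G with total throughput 29.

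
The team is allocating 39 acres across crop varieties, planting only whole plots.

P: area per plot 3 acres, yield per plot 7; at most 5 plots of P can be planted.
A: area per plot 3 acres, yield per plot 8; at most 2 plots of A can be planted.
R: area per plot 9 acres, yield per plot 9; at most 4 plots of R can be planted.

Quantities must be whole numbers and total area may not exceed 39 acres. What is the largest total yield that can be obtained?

Take 5×P, 2×A, and 2×R: area 39 ≤ 39, yield 5·7 + 2·8 + 2·9 = 69.
A has the best ratio (8/3) and is taken to its limit of 2; remaining capacity is filled optimally with the others.

69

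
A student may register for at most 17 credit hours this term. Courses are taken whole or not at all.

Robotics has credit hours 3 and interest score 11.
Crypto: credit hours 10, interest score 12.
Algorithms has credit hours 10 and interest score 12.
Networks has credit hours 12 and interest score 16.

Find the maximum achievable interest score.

27

Treat it as a binary knapsack problem.
Allowing fractional choices, the relaxed optimum would be about 29.4, but courses are indivisible.
Robotics + Crypto: credit hours 3 + 10 = 13 ≤ 17, interest score 11 + 12 = 23.
Robotics + Networks: credit hours 3 + 12 = 15 ≤ 17, interest score 11 + 16 = 27.
Robotics + Algorithms: credit hours 3 + 10 = 13 ≤ 17, interest score 11 + 12 = 23.
Best is Robotics and Networks with total interest score 27.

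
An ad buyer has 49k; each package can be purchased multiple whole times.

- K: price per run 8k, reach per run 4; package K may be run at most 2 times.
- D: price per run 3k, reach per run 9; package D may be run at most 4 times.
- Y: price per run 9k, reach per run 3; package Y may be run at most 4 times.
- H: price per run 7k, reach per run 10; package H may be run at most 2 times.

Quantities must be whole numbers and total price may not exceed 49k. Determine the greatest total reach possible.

64

This is a bounded integer knapsack.
D has the best ratio (9/3); taking only D gives at most 4×9 = 36 (stopped by the supply cap of 4).
Mixing does better — 2×K, 4×D, and 2×H: price 42 ≤ 49, reach 2·4 + 4·9 + 2·10 = 64.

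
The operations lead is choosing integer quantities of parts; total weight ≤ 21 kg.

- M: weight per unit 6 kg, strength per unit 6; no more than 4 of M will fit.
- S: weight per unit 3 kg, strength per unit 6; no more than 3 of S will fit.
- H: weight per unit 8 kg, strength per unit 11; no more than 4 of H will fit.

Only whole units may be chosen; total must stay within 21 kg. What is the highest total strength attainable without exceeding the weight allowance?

30

2×M and 3×S: weight 21 ≤ 21, strength 2·6 + 3·6 = 30.
3×S and 1×H: weight 17 ≤ 21, strength 3·6 + 1·11 = 29.
Best is 30.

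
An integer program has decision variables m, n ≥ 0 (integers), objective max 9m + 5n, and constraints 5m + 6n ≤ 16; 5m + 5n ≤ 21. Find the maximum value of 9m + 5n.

27

(m,n)=(3,0): 5·3+6·0=15≤16, 5·3+5·0=15≤21, objective 27.
(m,n)=(2,1): 5·2+6·1=16≤16, 5·2+5·1=15≤21, objective 23.
(m,n)=(2,0): 5·2+6·0=10≤16, 5·2+5·0=10≤21, objective 18.
No feasible integer point exceeds 27.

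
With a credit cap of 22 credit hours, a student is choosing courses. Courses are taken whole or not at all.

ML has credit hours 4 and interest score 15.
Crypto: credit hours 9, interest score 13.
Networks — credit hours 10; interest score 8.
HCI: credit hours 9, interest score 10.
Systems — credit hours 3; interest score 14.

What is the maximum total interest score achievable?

Allowing fractional choices, the relaxed optimum would be about 48.7, but courses are indivisible.
ML + HCI + Systems: credit hours 4 + 9 + 3 = 16 ≤ 22, interest score 15 + 10 + 14 = 39.
ML + Crypto + HCI: credit hours 4 + 9 + 9 = 22 ≤ 22, interest score 15 + 13 + 10 = 38.
ML + Crypto + Systems: credit hours 4 + 9 + 3 = 16 ≤ 22, interest score 15 + 13 + 14 = 42.
Best is ML, Crypto, and Systems with total interest score 42.

42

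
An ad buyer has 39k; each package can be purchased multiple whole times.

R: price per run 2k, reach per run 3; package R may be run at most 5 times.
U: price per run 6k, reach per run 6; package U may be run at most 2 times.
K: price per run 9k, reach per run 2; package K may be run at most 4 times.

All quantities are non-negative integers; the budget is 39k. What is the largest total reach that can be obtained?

29

R has the best ratio (3/2); taking only R gives at most 5×3 = 15 (stopped by the supply cap of 5).
Mixing does better — 5×R, 2×U, and 1×K: price 31 ≤ 39, reach 5·3 + 2·6 + 1·2 = 29.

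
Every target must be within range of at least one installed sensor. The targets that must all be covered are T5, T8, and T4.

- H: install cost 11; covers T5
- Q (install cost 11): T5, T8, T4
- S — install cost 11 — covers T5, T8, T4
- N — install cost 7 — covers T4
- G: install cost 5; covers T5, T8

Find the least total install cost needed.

11

This is a weighted set-cover instance.
The greedy cost-per-new-target heuristic would pick G and N for 12, but a cheaper cover exists.
Q alone covers T5, T8, T4 — every target.
Total install cost: 11.
No cover costs less than 11.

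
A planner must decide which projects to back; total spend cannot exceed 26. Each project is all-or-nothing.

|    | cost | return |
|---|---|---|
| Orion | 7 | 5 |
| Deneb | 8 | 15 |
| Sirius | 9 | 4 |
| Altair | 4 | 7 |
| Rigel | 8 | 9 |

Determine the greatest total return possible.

31

Allowing fractional choices, the relaxed optimum would be about 35.3, but projects are indivisible.
Deneb + Altair + Rigel: cost 8 + 4 + 8 = 20 ≤ 26, return 15 + 7 + 9 = 31.
Orion + Deneb + Rigel: cost 7 + 8 + 8 = 23 ≤ 26, return 5 + 15 + 9 = 29.
Deneb + Sirius + Rigel: cost 8 + 9 + 8 = 25 ≤ 26, return 15 + 4 + 9 = 28.
Best is Deneb, Altair, and Rigel with total return 31.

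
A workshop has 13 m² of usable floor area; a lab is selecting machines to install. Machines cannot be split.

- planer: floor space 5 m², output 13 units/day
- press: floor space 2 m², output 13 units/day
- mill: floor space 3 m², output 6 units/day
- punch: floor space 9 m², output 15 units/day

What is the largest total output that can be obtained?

Allowing fractional choices, the relaxed optimum would be about 37.0, but machines are indivisible.
press + punch: floor space 2 + 9 = 11 ≤ 13, output 13 + 15 = 28.
planer + press + mill: floor space 5 + 2 + 3 = 10 ≤ 13, output 13 + 13 + 6 = 32.
Best is planer, press, and mill with total output 32.

32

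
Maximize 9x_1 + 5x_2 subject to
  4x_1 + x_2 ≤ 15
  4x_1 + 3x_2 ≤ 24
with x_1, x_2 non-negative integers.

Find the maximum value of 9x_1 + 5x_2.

Relaxing integrality, the LP optimum is 46.12 at (x_1,x_2) = (2.62, 4.5), which is not an integer point.
(x_1,x_2)=(2,5): 4·2+1·5=13≤15, 4·2+3·5=23≤24, objective 43.
(x_1,x_2)=(3,3): 4·3+1·3=15≤15, 4·3+3·3=21≤24, objective 42.
(x_1,x_2)=(1,6): 4·1+1·6=10≤15, 4·1+3·6=22≤24, objective 39.
No feasible integer point exceeds 43.

43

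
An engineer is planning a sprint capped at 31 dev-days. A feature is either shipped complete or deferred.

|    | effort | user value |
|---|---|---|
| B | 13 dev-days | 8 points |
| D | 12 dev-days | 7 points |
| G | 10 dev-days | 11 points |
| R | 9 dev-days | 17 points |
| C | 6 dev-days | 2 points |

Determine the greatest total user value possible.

35

Treat it as a binary knapsack problem.
Take D, G, and R: effort 12 + 10 + 9 = 31 ≤ 31, user value 7 + 11 + 17 = 35.
No other feasible combination does better.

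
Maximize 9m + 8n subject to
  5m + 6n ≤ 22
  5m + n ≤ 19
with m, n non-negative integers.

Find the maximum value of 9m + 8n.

Relaxing integrality, the LP optimum is 37.92 at (m,n) = (3.68, 0.6), which is not an integer point.
(m,n)=(3,1): 5·3+6·1=21≤22, 5·3+1·1=16≤19, objective 35.
(m,n)=(2,2): 5·2+6·2=22≤22, 5·2+1·2=12≤19, objective 34.
(m,n)=(3,0): 5·3+6·0=15≤22, 5·3+1·0=15≤19, objective 27.
(m,n)=(2,1): 5·2+6·1=16≤22, 5·2+1·1=11≤19, objective 26.
Maximum is 35 at (m,n)=(3,1).

35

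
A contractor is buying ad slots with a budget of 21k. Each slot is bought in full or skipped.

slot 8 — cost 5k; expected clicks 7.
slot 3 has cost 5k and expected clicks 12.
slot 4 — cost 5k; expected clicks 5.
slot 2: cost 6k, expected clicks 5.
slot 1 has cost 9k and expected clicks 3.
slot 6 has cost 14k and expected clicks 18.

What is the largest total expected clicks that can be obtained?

30

Take slot 3 and slot 6: cost 5 + 14 = 19 ≤ 21, expected clicks 12 + 18 = 30.
No other feasible combination does better.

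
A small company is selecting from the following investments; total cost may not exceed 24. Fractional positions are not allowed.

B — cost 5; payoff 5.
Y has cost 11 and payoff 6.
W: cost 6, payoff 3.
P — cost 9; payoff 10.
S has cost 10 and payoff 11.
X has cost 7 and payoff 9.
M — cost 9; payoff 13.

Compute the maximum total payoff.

Take B, S, and M: cost 5 + 10 + 9 = 24 ≤ 24, payoff 5 + 11 + 13 = 29.
No other feasible combination does better.

29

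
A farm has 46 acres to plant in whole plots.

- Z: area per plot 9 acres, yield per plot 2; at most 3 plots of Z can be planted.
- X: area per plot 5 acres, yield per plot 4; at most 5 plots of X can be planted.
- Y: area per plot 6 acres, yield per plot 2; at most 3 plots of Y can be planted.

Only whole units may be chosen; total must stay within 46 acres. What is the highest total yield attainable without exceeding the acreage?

26

X has the best ratio (4/5); taking only X gives at most 5×4 = 20 (stopped by the supply cap of 5).
Mixing does better — 5×X and 3×Y: area 43 ≤ 46, yield 5·4 + 3·2 = 26.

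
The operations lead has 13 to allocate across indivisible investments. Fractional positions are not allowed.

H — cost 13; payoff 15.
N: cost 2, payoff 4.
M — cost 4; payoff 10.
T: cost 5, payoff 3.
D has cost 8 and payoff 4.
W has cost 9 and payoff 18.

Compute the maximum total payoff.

28

This is a 0-1 knapsack instance.
Take M and W: cost 4 + 9 = 13 ≤ 13, payoff 10 + 18 = 28.
No other feasible combination does better.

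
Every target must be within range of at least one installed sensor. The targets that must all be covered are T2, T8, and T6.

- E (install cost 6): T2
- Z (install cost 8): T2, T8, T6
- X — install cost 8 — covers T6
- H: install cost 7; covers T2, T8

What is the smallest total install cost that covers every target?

This is an integer covering problem.
Z alone covers T2, T8, T6 — every target.
Total install cost: 8.
No cover costs less than 8.

8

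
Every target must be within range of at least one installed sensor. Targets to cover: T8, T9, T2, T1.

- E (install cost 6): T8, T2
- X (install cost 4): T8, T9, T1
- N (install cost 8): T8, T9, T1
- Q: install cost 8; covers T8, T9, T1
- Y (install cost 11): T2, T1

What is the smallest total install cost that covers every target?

10

Choose E and X: together they cover T8, T9, T2, T1 — every target.
Total install cost: 6 + 4 = 10.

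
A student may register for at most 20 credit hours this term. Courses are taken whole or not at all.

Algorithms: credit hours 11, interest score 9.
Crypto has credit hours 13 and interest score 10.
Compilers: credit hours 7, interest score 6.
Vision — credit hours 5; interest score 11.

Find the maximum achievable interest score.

21

This is an integer program with binary decision variables.
Algorithms + Vision: credit hours 11 + 5 = 16 ≤ 20, interest score 9 + 11 = 20.
Crypto + Vision: credit hours 13 + 5 = 18 ≤ 20, interest score 10 + 11 = 21.
Best is Crypto and Vision with total interest score 21.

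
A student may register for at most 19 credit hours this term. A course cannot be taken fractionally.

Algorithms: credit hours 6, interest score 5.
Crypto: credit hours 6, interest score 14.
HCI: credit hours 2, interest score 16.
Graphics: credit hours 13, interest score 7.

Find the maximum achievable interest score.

35

This is an integer program with binary decision variables.
Crypto + HCI: credit hours 6 + 2 = 8 ≤ 19, interest score 14 + 16 = 30.
Algorithms + Crypto + HCI: credit hours 6 + 6 + 2 = 14 ≤ 19, interest score 5 + 14 + 16 = 35.
Best is Algorithms, Crypto, and HCI with total interest score 35.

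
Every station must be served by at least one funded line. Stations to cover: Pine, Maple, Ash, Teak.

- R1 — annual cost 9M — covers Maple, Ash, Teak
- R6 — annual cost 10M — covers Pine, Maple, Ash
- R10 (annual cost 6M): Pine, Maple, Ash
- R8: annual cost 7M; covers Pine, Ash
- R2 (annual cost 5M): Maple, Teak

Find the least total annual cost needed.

This is a weighted set-cover instance.
Choose R10 and R2: together they cover Pine, Maple, Ash, Teak — every station.
Total annual cost: 6 + 5 = 11.

11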